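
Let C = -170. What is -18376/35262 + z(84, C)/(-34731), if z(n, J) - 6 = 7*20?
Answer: -35742506/68038029 ≈ -0.52533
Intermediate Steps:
z(n, J) = 146 (z(n, J) = 6 + 7*20 = 6 + 140 = 146)
-18376/35262 + z(84, C)/(-34731) = -18376/35262 + 146/(-34731) = -18376*1/35262 + 146*(-1/34731) = -9188/17631 - 146/34731 = -35742506/68038029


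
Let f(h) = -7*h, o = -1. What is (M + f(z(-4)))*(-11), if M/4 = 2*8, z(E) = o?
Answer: -781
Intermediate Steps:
z(E) = -1
M = 64 (M = 4*(2*8) = 4*16 = 64)
(M + f(z(-4)))*(-11) = (64 - 7*(-1))*(-11) = (64 + 7)*(-11) = 71*(-11) = -781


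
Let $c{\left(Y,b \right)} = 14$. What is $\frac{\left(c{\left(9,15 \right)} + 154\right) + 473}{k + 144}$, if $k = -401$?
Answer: $- \frac{641}{257} \approx -2.4942$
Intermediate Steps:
$\frac{\left(c{\left(9,15 \right)} + 154\right) + 473}{k + 144} = \frac{\left(14 + 154\right) + 473}{-401 + 144} = \frac{168 + 473}{-257} = 641 \left(- \frac{1}{257}\right) = - \frac{641}{257}$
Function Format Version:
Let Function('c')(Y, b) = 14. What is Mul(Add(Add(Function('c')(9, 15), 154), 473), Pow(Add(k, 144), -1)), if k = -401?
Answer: Rational(-641, 257) ≈ -2.4942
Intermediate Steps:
Mul(Add(Add(Function('c')(9, 15), 154), 473), Pow(Add(k, 144), -1)) = Mul(Add(Add(14, 154), 473), Pow(Add(-401, 144), -1)) = Mul(Add(168, 473), Pow(-257, -1)) = Mul(641, Rational(-1, 257)) = Rational(-641, 257)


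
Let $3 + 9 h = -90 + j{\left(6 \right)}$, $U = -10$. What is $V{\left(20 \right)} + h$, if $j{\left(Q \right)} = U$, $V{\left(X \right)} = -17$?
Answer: $- \frac{256}{9} \approx -28.444$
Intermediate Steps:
$j{\left(Q \right)} = -10$
$h = - \frac{103}{9}$ ($h = - \frac{1}{3} + \frac{-90 - 10}{9} = - \frac{1}{3} + \frac{1}{9} \left(-100\right) = - \frac{1}{3} - \frac{100}{9} = - \frac{103}{9} \approx -11.444$)
$V{\left(20 \right)} + h = -17 - \frac{103}{9} = - \frac{256}{9}$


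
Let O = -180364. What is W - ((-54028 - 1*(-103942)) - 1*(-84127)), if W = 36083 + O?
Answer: -278322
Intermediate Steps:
W = -144281 (W = 36083 - 180364 = -144281)
W - ((-54028 - 1*(-103942)) - 1*(-84127)) = -144281 - ((-54028 - 1*(-103942)) - 1*(-84127)) = -144281 - ((-54028 + 103942) + 84127) = -144281 - (49914 + 84127) = -144281 - 1*134041 = -144281 - 134041 = -278322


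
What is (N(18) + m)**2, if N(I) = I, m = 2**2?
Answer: 484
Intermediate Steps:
m = 4
(N(18) + m)**2 = (18 + 4)**2 = 22**2 = 484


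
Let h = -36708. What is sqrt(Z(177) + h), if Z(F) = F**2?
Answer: I*sqrt(5379) ≈ 73.342*I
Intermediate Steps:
sqrt(Z(177) + h) = sqrt(177**2 - 36708) = sqrt(31329 - 36708) = sqrt(-5379) = I*sqrt(5379)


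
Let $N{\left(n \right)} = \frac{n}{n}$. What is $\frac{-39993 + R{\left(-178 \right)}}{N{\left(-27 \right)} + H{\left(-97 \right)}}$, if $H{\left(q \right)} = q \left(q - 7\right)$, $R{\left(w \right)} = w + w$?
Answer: $- \frac{40349}{10089} \approx -3.9993$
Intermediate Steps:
$R{\left(w \right)} = 2 w$
$H{\left(q \right)} = q \left(-7 + q\right)$
$N{\left(n \right)} = 1$
$\frac{-39993 + R{\left(-178 \right)}}{N{\left(-27 \right)} + H{\left(-97 \right)}} = \frac{-39993 + 2 \left(-178\right)}{1 - 97 \left(-7 - 97\right)} = \frac{-39993 - 356}{1 - -10088} = - \frac{40349}{1 + 10088} = - \frac{40349}{10089}$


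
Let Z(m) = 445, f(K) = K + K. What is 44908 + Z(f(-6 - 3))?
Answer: 45353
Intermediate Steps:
f(K) = 2*K
44908 + Z(f(-6 - 3)) = 44908 + 445 = 45353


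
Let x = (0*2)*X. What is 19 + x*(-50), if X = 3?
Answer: 19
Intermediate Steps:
x = 0 (x = (0*2)*3 = 0*3 = 0)
19 + x*(-50) = 19 + 0*(-50) = 19 + 0 = 19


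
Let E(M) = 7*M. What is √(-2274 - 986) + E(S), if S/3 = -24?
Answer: -504 + 2*I*√815 ≈ -504.0 + 57.096*I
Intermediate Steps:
S = -72 (S = 3*(-24) = -72)
√(-2274 - 986) + E(S) = √(-2274 - 986) + 7*(-72) = √(-3260) - 504 = 2*I*√815 - 504 = -504 + 2*I*√815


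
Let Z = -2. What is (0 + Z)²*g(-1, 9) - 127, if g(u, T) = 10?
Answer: -87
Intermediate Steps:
(0 + Z)²*g(-1, 9) - 127 = (0 - 2)²*10 - 127 = (-2)²*10 - 127 = 4*10 - 127 = 40 - 127 = -87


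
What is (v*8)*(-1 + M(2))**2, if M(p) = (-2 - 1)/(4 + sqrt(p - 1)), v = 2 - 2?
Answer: 0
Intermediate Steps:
v = 0
M(p) = -3/(4 + sqrt(-1 + p))
(v*8)*(-1 + M(2))**2 = (0*8)*(-1 - 3/(4 + sqrt(-1 + 2)))**2 = 0*(-1 - 3/(4 + sqrt(1)))**2 = 0*(-1 - 3/(4 + 1))**2 = 0*(-1 - 3/5)**2 = 0*(-8/5)**2 = 0*(64/25) = 0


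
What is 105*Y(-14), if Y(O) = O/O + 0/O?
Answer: 105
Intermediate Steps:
Y(O) = 1 (Y(O) = 1 + 0 = 1)
105*Y(-14) = 105*1 = 105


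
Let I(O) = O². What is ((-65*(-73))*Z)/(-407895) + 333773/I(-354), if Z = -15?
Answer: 9670913609/3407717988 ≈ 2.8379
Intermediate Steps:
((-65*(-73))*Z)/(-407895) + 333773/I(-354) = (-65*(-73)*(-15))/(-407895) + 333773/((-354)²) = (4745*(-15))*(-1/407895) + 333773/125316 = -71175*(-1/407895) + 333773*(1/125316) = 4745/27193 + 333773/125316 = 9670913609/3407717988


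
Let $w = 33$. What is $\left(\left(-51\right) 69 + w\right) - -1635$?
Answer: $-1851$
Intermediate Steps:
$\left(\left(-51\right) 69 + w\right) - -1635 = \left(\left(-51\right) 69 + 33\right) - -1635 = \left(-3519 + 33\right) + 1635 = -3486 + 1635 = -1851$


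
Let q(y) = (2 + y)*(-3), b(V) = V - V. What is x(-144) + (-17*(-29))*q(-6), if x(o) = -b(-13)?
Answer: 5916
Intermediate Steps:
b(V) = 0
q(y) = -6 - 3*y
x(o) = 0 (x(o) = -1*0 = 0)
x(-144) + (-17*(-29))*q(-6) = 0 + (-17*(-29))*(-6 - 3*(-6)) = 0 + 493*(-6 + 18) = 0 + 493*12 = 0 + 5916 = 5916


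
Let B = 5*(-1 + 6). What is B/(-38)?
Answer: -25/38 ≈ -0.65790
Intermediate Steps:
B = 25 (B = 5*5 = 25)
B/(-38) = 25/(-38) = 25*(-1/38) = -25/38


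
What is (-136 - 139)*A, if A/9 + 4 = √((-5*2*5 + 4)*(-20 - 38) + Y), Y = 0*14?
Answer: 9900 - 4950*√667 ≈ -1.1794e+5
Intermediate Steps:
Y = 0
A = -36 + 18*√667 (A = -36 + 9*√((-5*2*5 + 4)*(-20 - 38) + 0) = -36 + 9*√((-10*5 + 4)*(-58) + 0) = -36 + 9*√((-50 + 4)*(-58) + 0) = -36 + 9*√(-46*(-58) + 0) = -36 + 9*√(2668 + 0) = -36 + 9*√2668 = -36 + 9*(2*√667) = -36 + 18*√667 ≈ 428.87)
(-136 - 139)*A = (-136 - 139)*(-36 + 18*√667) = -275*(-36 + 18*√667) = 9900 - 4950*√667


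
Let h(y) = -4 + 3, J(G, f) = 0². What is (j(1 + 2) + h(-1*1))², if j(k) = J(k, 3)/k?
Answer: 1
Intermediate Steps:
J(G, f) = 0
j(k) = 0 (j(k) = 0/k = 0)
h(y) = -1
(j(1 + 2) + h(-1*1))² = (0 - 1)² = (-1)² = 1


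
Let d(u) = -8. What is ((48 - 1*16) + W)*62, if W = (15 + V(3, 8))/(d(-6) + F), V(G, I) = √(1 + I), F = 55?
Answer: 94364/47 ≈ 2007.7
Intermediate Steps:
W = 18/47 (W = (15 + √(1 + 8))/(-8 + 55) = (15 + √9)/47 = (15 + 3)*(1/47) = 18*(1/47) = 18/47 ≈ 0.38298)
((48 - 1*16) + W)*62 = ((48 - 1*16) + 18/47)*62 = ((48 - 16) + 18/47)*62 = (32 + 18/47)*62 = (1522/47)*62 = 94364/47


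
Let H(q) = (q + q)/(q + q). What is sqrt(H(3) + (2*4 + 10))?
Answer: sqrt(19) ≈ 4.3589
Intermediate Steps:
H(q) = 1 (H(q) = (2*q)/((2*q)) = (2*q)*(1/(2*q)) = 1)
sqrt(H(3) + (2*4 + 10)) = sqrt(1 + (2*4 + 10)) = sqrt(1 + (8 + 10)) = sqrt(1 + 18) = sqrt(19)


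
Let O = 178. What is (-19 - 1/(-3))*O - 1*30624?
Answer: -101840/3 ≈ -33947.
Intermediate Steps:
(-19 - 1/(-3))*O - 1*30624 = (-19 - 1/(-3))*178 - 1*30624 = (-19 - 1*(-1/3))*178 - 30624 = (-19 + 1/3)*178 - 30624 = -56/3*178 - 30624 = -9968/3 - 30624 = -101840/3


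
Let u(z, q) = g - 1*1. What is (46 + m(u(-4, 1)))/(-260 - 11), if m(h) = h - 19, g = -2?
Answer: -24/271 ≈ -0.088561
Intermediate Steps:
u(z, q) = -3 (u(z, q) = -2 - 1*1 = -2 - 1 = -3)
m(h) = -19 + h
(46 + m(u(-4, 1)))/(-260 - 11) = (46 + (-19 - 3))/(-260 - 11) = (46 - 22)/(-271) = 24*(-1/271) = -24/271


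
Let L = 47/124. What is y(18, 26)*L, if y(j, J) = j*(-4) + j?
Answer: -1269/62 ≈ -20.468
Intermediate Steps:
y(j, J) = -3*j (y(j, J) = -4*j + j = -3*j)
L = 47/124 (L = 47*(1/124) = 47/124 ≈ 0.37903)
y(18, 26)*L = -3*18*(47/124) = -54*47/124 = -1269/62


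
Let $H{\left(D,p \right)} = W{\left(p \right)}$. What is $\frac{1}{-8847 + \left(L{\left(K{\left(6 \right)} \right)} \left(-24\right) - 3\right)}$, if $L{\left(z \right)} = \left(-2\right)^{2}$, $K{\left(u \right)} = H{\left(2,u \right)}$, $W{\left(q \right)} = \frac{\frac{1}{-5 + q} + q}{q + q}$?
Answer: $- \frac{1}{8946} \approx -0.00011178$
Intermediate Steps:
$W{\left(q \right)} = \frac{q + \frac{1}{-5 + q}}{2 q}$
$H{\left(D,p \right)} = \frac{1 + p^{2} - 5 p}{2 p \left(-5 + p\right)}$
$K{\left(u \right)} = \frac{1 + u^{2} - 5 u}{2 u \left(-5 + u\right)}$
$L{\left(z \right)} = 4$
$\frac{1}{-8847 + \left(L{\left(K{\left(6 \right)} \right)} \left(-24\right) - 3\right)} = \frac{1}{-8847 + \left(4 \left(-24\right) - 3\right)} = \frac{1}{-8847 - 99} = \frac{1}{-8946} = - \frac{1}{8946}$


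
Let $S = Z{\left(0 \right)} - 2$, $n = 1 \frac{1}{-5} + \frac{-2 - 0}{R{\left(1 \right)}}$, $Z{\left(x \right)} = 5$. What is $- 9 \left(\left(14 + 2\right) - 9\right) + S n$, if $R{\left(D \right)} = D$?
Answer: $- \frac{348}{5} \approx -69.6$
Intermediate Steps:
$n = - \frac{11}{5}$ ($n = 1 \frac{1}{-5} + \frac{-2 - 0}{1} = 1 \left(- \frac{1}{5}\right) + \left(-2 + 0\right) 1 = - \frac{1}{5} - 2 = - \frac{11}{5} \approx -2.2$)
$S = 3$ ($S = 5 - 2 = 3$)
$- 9 \left(\left(14 + 2\right) - 9\right) + S n = - 9 \left(\left(14 + 2\right) - 9\right) + 3 \left(- \frac{11}{5}\right) = - 9 \left(16 - 9\right) - \frac{33}{5} = \left(-9\right) 7 - \frac{33}{5} = -63 - \frac{33}{5} = - \frac{348}{5}$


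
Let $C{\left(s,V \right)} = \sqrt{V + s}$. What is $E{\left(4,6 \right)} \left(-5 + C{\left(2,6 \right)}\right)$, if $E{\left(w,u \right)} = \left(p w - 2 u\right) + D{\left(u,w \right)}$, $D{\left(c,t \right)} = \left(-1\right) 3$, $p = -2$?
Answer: $115 - 46 \sqrt{2} \approx 49.946$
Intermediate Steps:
$D{\left(c,t \right)} = -3$
$E{\left(w,u \right)} = -3 - 2 u - 2 w$ ($E{\left(w,u \right)} = \left(- 2 w - 2 u\right) - 3 = \left(- 2 u - 2 w\right) - 3 = -3 - 2 u - 2 w$)
$E{\left(4,6 \right)} \left(-5 + C{\left(2,6 \right)}\right) = \left(-3 - 12 - 8\right) \left(-5 + \sqrt{6 + 2}\right) = \left(-3 - 12 - 8\right) \left(-5 + \sqrt{8}\right) = - 23 \left(-5 + 2 \sqrt{2}\right) = 115 - 46 \sqrt{2}$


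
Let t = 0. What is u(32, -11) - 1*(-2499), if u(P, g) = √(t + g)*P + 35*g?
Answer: 2114 + 32*I*√11 ≈ 2114.0 + 106.13*I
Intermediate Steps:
u(P, g) = 35*g + P*√g (u(P, g) = √(0 + g)*P + 35*g = √g*P + 35*g = P*√g + 35*g = 35*g + P*√g)
u(32, -11) - 1*(-2499) = (35*(-11) + 32*√(-11)) - 1*(-2499) = (-385 + 32*(I*√11)) + 2499 = (-385 + 32*I*√11) + 2499 = 2114 + 32*I*√11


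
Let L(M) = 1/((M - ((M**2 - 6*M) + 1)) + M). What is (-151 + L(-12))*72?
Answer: -2620224/241 ≈ -10872.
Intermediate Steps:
L(M) = 1/(-1 - M**2 + 8*M) (L(M) = 1/((M - (1 + M**2 - 6*M)) + M) = 1/((M + (-1 - M**2 + 6*M)) + M) = 1/((-1 - M**2 + 7*M) + M) = 1/(-1 - M**2 + 8*M))
(-151 + L(-12))*72 = (-151 - 1/(1 + (-12)**2 - 8*(-12)))*72 = (-151 - 1/(1 + 144 + 96))*72 = (-151 - 1/241)*72 = -36392/241*72 = -2620224/241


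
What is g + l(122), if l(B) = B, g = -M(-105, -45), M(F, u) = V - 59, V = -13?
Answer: 194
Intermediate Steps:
M(F, u) = -72 (M(F, u) = -13 - 59 = -72)
g = 72 (g = -1*(-72) = 72)
g + l(122) = 72 + 122 = 194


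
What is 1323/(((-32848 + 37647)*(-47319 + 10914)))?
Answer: -147/19411955 ≈ -7.5727e-6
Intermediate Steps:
1323/(((-32848 + 37647)*(-47319 + 10914))) = 1323/((4799*(-36405))) = 1323/(-174707595) = 1323*(-1/174707595) = -147/19411955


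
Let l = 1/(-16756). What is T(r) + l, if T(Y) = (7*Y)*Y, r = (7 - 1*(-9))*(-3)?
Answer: 270240767/16756 ≈ 16128.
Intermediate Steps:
r = -48 (r = (7 + 9)*(-3) = 16*(-3) = -48)
T(Y) = 7*Y²
l = -1/16756 ≈ -5.9680e-5
T(r) + l = 7*(-48)² - 1/16756 = 7*2304 - 1/16756 = 16128 - 1/16756 = 270240767/16756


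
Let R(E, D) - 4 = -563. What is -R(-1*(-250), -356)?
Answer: 559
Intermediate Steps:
R(E, D) = -559 (R(E, D) = 4 - 563 = -559)
-R(-1*(-250), -356) = -1*(-559) = 559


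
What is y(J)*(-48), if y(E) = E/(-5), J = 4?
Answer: 192/5 ≈ 38.400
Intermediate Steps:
y(E) = -E/5 (y(E) = E*(-1/5) = -E/5)
y(J)*(-48) = -1/5*4*(-48) = -4/5*(-48) = 192/5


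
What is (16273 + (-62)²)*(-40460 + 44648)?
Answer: 84249996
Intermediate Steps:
(16273 + (-62)²)*(-40460 + 44648) = (16273 + 3844)*4188 = 20117*4188 = 84249996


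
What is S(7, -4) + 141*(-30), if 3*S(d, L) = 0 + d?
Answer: -12683/3 ≈ -4227.7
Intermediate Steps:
S(d, L) = d/3 (S(d, L) = (0 + d)/3 = d/3)
S(7, -4) + 141*(-30) = (⅓)*7 + 141*(-30) = 7/3 - 4230 = -12683/3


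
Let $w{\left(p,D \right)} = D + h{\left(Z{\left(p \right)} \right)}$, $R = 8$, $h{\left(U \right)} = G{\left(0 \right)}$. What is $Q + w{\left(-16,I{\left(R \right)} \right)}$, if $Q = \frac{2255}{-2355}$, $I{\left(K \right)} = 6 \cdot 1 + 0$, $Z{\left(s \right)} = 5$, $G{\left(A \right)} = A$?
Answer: $\frac{2375}{471} \approx 5.0425$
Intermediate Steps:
$h{\left(U \right)} = 0$
$I{\left(K \right)} = 6$ ($I{\left(K \right)} = 6 + 0 = 6$)
$w{\left(p,D \right)} = D$ ($w{\left(p,D \right)} = D + 0 = D$)
$Q = - \frac{451}{471}$ ($Q = 2255 \left(- \frac{1}{2355}\right) = - \frac{451}{471} \approx -0.95754$)
$Q + w{\left(-16,I{\left(R \right)} \right)} = - \frac{451}{471} + 6 = \frac{2375}{471}$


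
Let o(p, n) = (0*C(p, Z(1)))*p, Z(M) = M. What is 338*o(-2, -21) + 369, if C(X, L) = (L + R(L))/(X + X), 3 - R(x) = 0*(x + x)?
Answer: 369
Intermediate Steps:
R(x) = 3 (R(x) = 3 - 0*(x + x) = 3 - 0*2*x = 3 - 1*0 = 3 + 0 = 3)
C(X, L) = (3 + L)/(2*X) (C(X, L) = (L + 3)/(X + X) = (3 + L)/((2*X)) = (3 + L)*(1/(2*X)) = (3 + L)/(2*X))
o(p, n) = 0 (o(p, n) = (0*((3 + 1)/(2*p)))*p = (0*((1/2)*4/p))*p = (0*(2/p))*p = 0*p = 0)
338*o(-2, -21) + 369 = 338*0 + 369 = 0 + 369 = 369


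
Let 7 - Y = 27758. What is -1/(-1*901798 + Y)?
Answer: 1/929549 ≈ 1.0758e-6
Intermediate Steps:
Y = -27751 (Y = 7 - 1*27758 = 7 - 27758 = -27751)
-1/(-1*901798 + Y) = -1/(-1*901798 - 27751) = -1/(-901798 - 27751) = -1/(-929549) = -1*(-1/929549) = 1/929549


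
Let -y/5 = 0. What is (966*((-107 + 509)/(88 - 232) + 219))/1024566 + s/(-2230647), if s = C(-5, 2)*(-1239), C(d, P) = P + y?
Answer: 624567563585/3047260098936 ≈ 0.20496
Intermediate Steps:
y = 0 (y = -5*0 = 0)
C(d, P) = P (C(d, P) = P + 0 = P)
s = -2478 (s = 2*(-1239) = -2478)
(966*((-107 + 509)/(88 - 232) + 219))/1024566 + s/(-2230647) = (966*((-107 + 509)/(88 - 232) + 219))/1024566 - 2478/(-2230647) = (966*(402/(-144) + 219))*(1/1024566) - 2478*(-1/2230647) = (966*(402*(-1/144) + 219))*(1/1024566) + 826/743549 = (966*(-67/24 + 219))*(1/1024566) + 826/743549 = (966*(5189/24))*(1/1024566) + 826/743549 = (835429/4)*(1/1024566) + 826/743549 = 835429/4098264 + 826/743549 = 624567563585/3047260098936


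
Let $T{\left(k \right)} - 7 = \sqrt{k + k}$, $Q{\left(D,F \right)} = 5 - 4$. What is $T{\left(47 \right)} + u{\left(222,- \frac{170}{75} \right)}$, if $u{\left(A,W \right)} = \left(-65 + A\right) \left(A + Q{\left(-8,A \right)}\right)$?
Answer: $35018 + \sqrt{94} \approx 35028.0$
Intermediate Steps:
$Q{\left(D,F \right)} = 1$ ($Q{\left(D,F \right)} = 5 - 4 = 1$)
$u{\left(A,W \right)} = \left(1 + A\right) \left(-65 + A\right)$ ($u{\left(A,W \right)} = \left(-65 + A\right) \left(A + 1\right) = \left(-65 + A\right) \left(1 + A\right) = \left(1 + A\right) \left(-65 + A\right)$)
$T{\left(k \right)} = 7 + \sqrt{2} \sqrt{k}$ ($T{\left(k \right)} = 7 + \sqrt{k + k} = 7 + \sqrt{2 k} = 7 + \sqrt{2} \sqrt{k}$)
$T{\left(47 \right)} + u{\left(222,- \frac{170}{75} \right)} = \left(7 + \sqrt{2} \sqrt{47}\right) - \left(14273 - 49284\right) = \left(7 + \sqrt{94}\right) - -35011 = \left(7 + \sqrt{94}\right) + 35011 = 35018 + \sqrt{94}$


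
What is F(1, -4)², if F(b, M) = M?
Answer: 16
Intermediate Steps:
F(1, -4)² = (-4)² = 16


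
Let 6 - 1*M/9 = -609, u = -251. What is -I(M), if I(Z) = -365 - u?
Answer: 114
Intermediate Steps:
M = 5535 (M = 54 - 9*(-609) = 54 + 5481 = 5535)
I(Z) = -114 (I(Z) = -365 - 1*(-251) = -365 + 251 = -114)
-I(M) = -1*(-114) = 114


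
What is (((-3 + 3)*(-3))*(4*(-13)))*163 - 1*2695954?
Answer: -2695954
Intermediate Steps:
(((-3 + 3)*(-3))*(4*(-13)))*163 - 1*2695954 = ((0*(-3))*(-52))*163 - 2695954 = (0*(-52))*163 - 2695954 = 0*163 - 2695954 = 0 - 2695954 = -2695954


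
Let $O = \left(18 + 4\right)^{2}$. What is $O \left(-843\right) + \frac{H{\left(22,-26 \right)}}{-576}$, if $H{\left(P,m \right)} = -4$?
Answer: $- \frac{58753727}{144} \approx -4.0801 \cdot 10^{5}$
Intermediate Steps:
$O = 484$ ($O = 22^{2} = 484$)
$O \left(-843\right) + \frac{H{\left(22,-26 \right)}}{-576} = 484 \left(-843\right) - \frac{4}{-576} = -408012 - - \frac{1}{144} = -408012 + \frac{1}{144} = - \frac{58753727}{144}$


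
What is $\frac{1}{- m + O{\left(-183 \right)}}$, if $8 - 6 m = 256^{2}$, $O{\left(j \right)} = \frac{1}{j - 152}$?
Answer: $\frac{1005}{10975937} \approx 9.1564 \cdot 10^{-5}$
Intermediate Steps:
$O{\left(j \right)} = \frac{1}{-152 + j}$
$m = - \frac{32764}{3}$ ($m = \frac{4}{3} - \frac{256^{2}}{6} = \frac{4}{3} - \frac{32768}{3} = - \frac{32764}{3} \approx -10921.0$)
$\frac{1}{- m + O{\left(-183 \right)}} = \frac{1}{\left(-1\right) \left(- \frac{32764}{3}\right) + \frac{1}{-152 - 183}} = \frac{1}{\frac{32764}{3} + \frac{1}{-335}} = \frac{1}{\frac{32764}{3} - \frac{1}{335}} = \frac{1}{\frac{10975937}{1005}} = \frac{1005}{10975937}$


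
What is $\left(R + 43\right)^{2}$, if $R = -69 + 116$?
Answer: $8100$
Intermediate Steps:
$R = 47$
$\left(R + 43\right)^{2} = \left(47 + 43\right)^{2} = 90^{2} = 8100$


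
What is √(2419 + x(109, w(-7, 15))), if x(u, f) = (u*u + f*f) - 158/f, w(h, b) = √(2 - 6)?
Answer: √(14296 + 79*I) ≈ 119.57 + 0.3304*I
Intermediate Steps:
w(h, b) = 2*I (w(h, b) = √(-4) = 2*I)
x(u, f) = f² + u² - 158/f (x(u, f) = (u² + f²) - 158/f = (f² + u²) - 158/f = f² + u² - 158/f)
√(2419 + x(109, w(-7, 15))) = √(2419 + ((2*I)² + 109² - 158*(-I/2))) = √(2419 + (-4 + 11881 - (-79)*I)) = √(2419 + (-4 + 11881 + 79*I)) = √(2419 + (11877 + 79*I)) = √(14296 + 79*I)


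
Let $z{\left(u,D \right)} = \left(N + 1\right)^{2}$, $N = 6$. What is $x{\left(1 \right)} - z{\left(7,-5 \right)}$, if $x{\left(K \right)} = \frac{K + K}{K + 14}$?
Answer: $- \frac{733}{15} \approx -48.867$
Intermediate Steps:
$x{\left(K \right)} = \frac{2 K}{14 + K}$
$z{\left(u,D \right)} = 49$ ($z{\left(u,D \right)} = \left(6 + 1\right)^{2} = 7^{2} = 49$)
$x{\left(1 \right)} - z{\left(7,-5 \right)} = 2 \cdot 1 \frac{1}{14 + 1} - 49 = 2 \cdot 1 \cdot \frac{1}{15} - 49 = \frac{2}{15} - 49 = - \frac{733}{15}$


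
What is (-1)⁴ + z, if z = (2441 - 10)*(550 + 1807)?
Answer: 5729868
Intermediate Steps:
z = 5729867 (z = 2431*2357 = 5729867)
(-1)⁴ + z = (-1)⁴ + 5729867 = 1 + 5729867 = 5729868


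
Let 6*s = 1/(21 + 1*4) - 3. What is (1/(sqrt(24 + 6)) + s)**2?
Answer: 3113/11250 - 37*sqrt(30)/1125 ≈ 0.096571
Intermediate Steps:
s = -37/75 (s = (1/(21 + 1*4) - 3)/6 = (1/(21 + 4) - 3)/6 = (1/25 - 3)/6 = (1/6)*(-74/25) = -37/75 ≈ -0.49333)
(1/(sqrt(24 + 6)) + s)**2 = (1/(sqrt(24 + 6)) - 37/75)**2 = (1/(sqrt(30)) - 37/75)**2 = (sqrt(30)/30 - 37/75)**2 = (-37/75 + sqrt(30)/30)**2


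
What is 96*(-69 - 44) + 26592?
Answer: 15744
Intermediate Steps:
96*(-69 - 44) + 26592 = 96*(-113) + 26592 = -10848 + 26592 = 15744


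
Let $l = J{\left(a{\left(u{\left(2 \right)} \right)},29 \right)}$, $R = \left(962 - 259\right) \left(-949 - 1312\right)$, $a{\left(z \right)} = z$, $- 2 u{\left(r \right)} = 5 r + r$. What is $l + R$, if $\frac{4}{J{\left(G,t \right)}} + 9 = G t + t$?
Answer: $- \frac{122390193}{77} \approx -1.5895 \cdot 10^{6}$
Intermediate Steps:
$u{\left(r \right)} = - 3 r$ ($u{\left(r \right)} = - \frac{5 r + r}{2} = - \frac{6 r}{2} = - 3 r$)
$R = -1589483$ ($R = 703 \left(-2261\right) = -1589483$)
$J{\left(G,t \right)} = \frac{4}{-9 + t + G t}$ ($J{\left(G,t \right)} = \frac{4}{-9 + \left(G t + t\right)} = \frac{4}{-9 + \left(t + G t\right)} = \frac{4}{-9 + t + G t}$)
$l = - \frac{2}{77}$ ($l = \frac{4}{-9 + 29 + \left(-3\right) 2 \cdot 29} = \frac{4}{-9 + 29 - 174} = \frac{4}{-154} = 4 \left(- \frac{1}{154}\right) = - \frac{2}{77} \approx -0.025974$)
$l + R = - \frac{2}{77} - 1589483 = - \frac{122390193}{77}$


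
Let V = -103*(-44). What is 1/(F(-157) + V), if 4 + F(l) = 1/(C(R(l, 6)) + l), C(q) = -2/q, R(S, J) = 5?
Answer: 787/3563531 ≈ 0.00022085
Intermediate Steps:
V = 4532
F(l) = -4 + 1/(-2/5 + l)
1/(F(-157) + V) = 1/((13 - 20*(-157))/(-2 + 5*(-157)) + 4532) = 1/((13 + 3140)/(-2 - 785) + 4532) = 1/(3153/(-787) + 4532) = 1/(-1/787*3153 + 4532) = 1/(-3153/787 + 4532) = 1/(3563531/787) = 787/3563531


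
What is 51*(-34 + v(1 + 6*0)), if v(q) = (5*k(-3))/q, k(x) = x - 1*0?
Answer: -2499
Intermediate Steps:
k(x) = x (k(x) = x + 0 = x)
v(q) = -15/q (v(q) = (5*(-3))/q = -15/q)
51*(-34 + v(1 + 6*0)) = 51*(-34 - 15/(1 + 6*0)) = 51*(-34 - 15/(1 + 0)) = 51*(-34 - 15/1) = 51*(-34 - 15*1) = 51*(-34 - 15) = 51*(-49) = -2499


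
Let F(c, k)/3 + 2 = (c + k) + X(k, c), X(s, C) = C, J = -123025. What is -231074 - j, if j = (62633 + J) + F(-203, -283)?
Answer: -168609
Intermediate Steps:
F(c, k) = -6 + 3*k + 6*c (F(c, k) = -6 + 3*((c + k) + c) = -6 + 3*(k + 2*c) = -6 + (3*k + 6*c) = -6 + 3*k + 6*c)
j = -62465 (j = (62633 - 123025) + (-6 + 3*(-283) + 6*(-203)) = -60392 + (-6 - 849 - 1218) = -60392 - 2073 = -62465)
-231074 - j = -231074 - 1*(-62465) = -231074 + 62465 = -168609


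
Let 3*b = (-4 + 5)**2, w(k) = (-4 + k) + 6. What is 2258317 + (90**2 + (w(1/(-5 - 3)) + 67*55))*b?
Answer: 54293903/24 ≈ 2.2622e+6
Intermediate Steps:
w(k) = 2 + k
b = 1/3 (b = (-4 + 5)**2/3 = (1/3)*1**2 = (1/3)*1 = 1/3 ≈ 0.33333)
2258317 + (90**2 + (w(1/(-5 - 3)) + 67*55))*b = 2258317 + (90**2 + ((2 + 1/(-5 - 3)) + 67*55))*(1/3) = 2258317 + (8100 + ((2 + 1/(-8)) + 3685))*(1/3) = 2258317 + (8100 + ((2 - 1/8) + 3685))*(1/3) = 2258317 + (8100 + (15/8 + 3685))*(1/3) = 2258317 + (8100 + 29495/8)*(1/3) = 2258317 + (94295/8)*(1/3) = 2258317 + 94295/24 = 54293903/24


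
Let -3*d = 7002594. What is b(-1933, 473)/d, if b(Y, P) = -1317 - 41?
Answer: 679/1167099 ≈ 0.00058178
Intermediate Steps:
b(Y, P) = -1358
d = -2334198 (d = -⅓*7002594 = -2334198)
b(-1933, 473)/d = -1358/(-2334198) = -1358*(-1/2334198) = 679/1167099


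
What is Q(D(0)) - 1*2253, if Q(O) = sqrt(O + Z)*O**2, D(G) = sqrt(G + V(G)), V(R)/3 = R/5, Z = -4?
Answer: -2253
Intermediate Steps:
V(R) = 3*R/5 (V(R) = 3*(R/5) = 3*R/5)
D(G) = 2*sqrt(10)*sqrt(G)/5 (D(G) = sqrt(G + 3*G/5) = sqrt(8*G/5) = 2*sqrt(10)*sqrt(G)/5)
Q(O) = O**2*sqrt(-4 + O) (Q(O) = sqrt(O - 4)*O**2 = sqrt(-4 + O)*O**2 = O**2*sqrt(-4 + O))
Q(D(0)) - 1*2253 = (2*sqrt(10)*sqrt(0)/5)**2*sqrt(-4 + 2*sqrt(10)*sqrt(0)/5) - 1*2253 = ((2/5)*sqrt(10)*0)**2*sqrt(-4 + (2/5)*sqrt(10)*0) - 2253 = 0**2*sqrt(-4 + 0) - 2253 = 0*sqrt(-4) - 2253 = 0*(2*I) - 2253 = 0 - 2253 = -2253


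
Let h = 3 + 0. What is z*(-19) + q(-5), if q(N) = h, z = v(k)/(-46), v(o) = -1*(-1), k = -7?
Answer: 157/46 ≈ 3.4130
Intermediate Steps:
v(o) = 1
z = -1/46 (z = 1/(-46) = 1*(-1/46) = -1/46 ≈ -0.021739)
h = 3
q(N) = 3
z*(-19) + q(-5) = -1/46*(-19) + 3 = 19/46 + 3 = 157/46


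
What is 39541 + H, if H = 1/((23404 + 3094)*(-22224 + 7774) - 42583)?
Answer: 15141778464502/382938683 ≈ 39541.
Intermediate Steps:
H = -1/382938683 (H = 1/(26498*(-14450) - 42583) = 1/(-382896100 - 42583) = 1/(-382938683) = -1/382938683 ≈ -2.6114e-9)
39541 + H = 39541 - 1/382938683 = 15141778464502/382938683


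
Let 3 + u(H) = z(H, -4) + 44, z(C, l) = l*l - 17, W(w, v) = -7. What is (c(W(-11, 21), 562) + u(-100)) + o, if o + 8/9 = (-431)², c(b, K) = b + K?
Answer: 1677196/9 ≈ 1.8636e+5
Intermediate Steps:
z(C, l) = -17 + l² (z(C, l) = l² - 17 = -17 + l²)
u(H) = 40 (u(H) = -3 + ((-17 + (-4)²) + 44) = -3 + ((-17 + 16) + 44) = -3 + (-1 + 44) = -3 + 43 = 40)
c(b, K) = K + b
o = 1671841/9 (o = -8/9 + (-431)² = -8/9 + 185761 = 1671841/9 ≈ 1.8576e+5)
(c(W(-11, 21), 562) + u(-100)) + o = ((562 - 7) + 40) + 1671841/9 = (555 + 40) + 1671841/9 = 595 + 1671841/9 = 1677196/9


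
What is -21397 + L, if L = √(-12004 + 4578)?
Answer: -21397 + I*√7426 ≈ -21397.0 + 86.174*I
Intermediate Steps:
L = I*√7426 (L = √(-7426) = I*√7426 ≈ 86.174*I)
-21397 + L = -21397 + I*√7426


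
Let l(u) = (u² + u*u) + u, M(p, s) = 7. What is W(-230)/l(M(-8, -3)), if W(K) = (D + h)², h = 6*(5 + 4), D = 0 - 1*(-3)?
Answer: 1083/35 ≈ 30.943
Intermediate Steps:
D = 3 (D = 0 + 3 = 3)
h = 54 (h = 6*9 = 54)
l(u) = u + 2*u² (l(u) = (u² + u²) + u = 2*u² + u = u + 2*u²)
W(K) = 3249 (W(K) = (3 + 54)² = 57² = 3249)
W(-230)/l(M(-8, -3)) = 3249/((7*(1 + 2*7))) = 3249/((7*(1 + 14))) = 3249/((7*15)) = 3249/105 = 3249*(1/105) = 1083/35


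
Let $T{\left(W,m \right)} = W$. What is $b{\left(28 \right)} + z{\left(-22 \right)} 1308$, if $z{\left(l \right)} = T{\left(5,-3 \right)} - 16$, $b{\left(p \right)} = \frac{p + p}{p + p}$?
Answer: $-14387$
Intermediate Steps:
$b{\left(p \right)} = 1$ ($b{\left(p \right)} = \frac{2 p}{2 p} = 2 p \frac{1}{2 p} = 1$)
$z{\left(l \right)} = -11$ ($z{\left(l \right)} = 5 - 16 = -11$)
$b{\left(28 \right)} + z{\left(-22 \right)} 1308 = 1 - 14388 = -14387$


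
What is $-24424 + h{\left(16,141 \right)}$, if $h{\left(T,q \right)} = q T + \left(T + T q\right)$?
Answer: $-19896$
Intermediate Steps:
$h{\left(T,q \right)} = T + 2 T q$ ($h{\left(T,q \right)} = T q + \left(T + T q\right) = T + 2 T q$)
$-24424 + h{\left(16,141 \right)} = -24424 + 16 \left(1 + 2 \cdot 141\right) = -24424 + 16 \left(1 + 282\right) = -24424 + 16 \cdot 283 = -24424 + 4528 = -19896$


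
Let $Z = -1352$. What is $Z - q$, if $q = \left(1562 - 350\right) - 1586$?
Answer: $-978$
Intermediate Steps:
$q = -374$ ($q = 1212 - 1586 = -374$)
$Z - q = -1352 - -374 = -1352 + 374 = -978$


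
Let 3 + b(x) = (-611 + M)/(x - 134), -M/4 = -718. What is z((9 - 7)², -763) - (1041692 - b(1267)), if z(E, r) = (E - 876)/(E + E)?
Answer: -1180361671/1133 ≈ -1.0418e+6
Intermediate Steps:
M = 2872 (M = -4*(-718) = 2872)
b(x) = -3 + 2261/(-134 + x) (b(x) = -3 + (-611 + 2872)/(x - 134) = -3 + 2261/(-134 + x))
z(E, r) = (-876 + E)/(2*E) (z(E, r) = (-876 + E)/((2*E)) = (-876 + E)*(1/(2*E)) = (-876 + E)/(2*E))
z((9 - 7)², -763) - (1041692 - b(1267)) = (-876 + (9 - 7)²)/(2*((9 - 7)²)) - (1041692 - (2663 - 3*1267)/(-134 + 1267)) = (-876 + 2²)/(2*(2²)) - (1041692 - (2663 - 3801)/1133) = (½)*(-876 + 4)/4 - (1041692 - (-1138)/1133) = (½)*(¼)*(-872) - (1041692 - 1*(-1138/1133)) = -109 - (1041692 + 1138/1133) = -109 - 1*1180238174/1133 = -109 - 1180238174/1133 = -1180361671/1133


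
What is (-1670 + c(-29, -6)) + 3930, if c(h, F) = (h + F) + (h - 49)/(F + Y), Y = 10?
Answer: 4411/2 ≈ 2205.5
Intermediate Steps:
c(h, F) = F + h + (-49 + h)/(10 + F) (c(h, F) = (h + F) + (h - 49)/(F + 10) = (F + h) + (-49 + h)/(10 + F) = F + h + (-49 + h)/(10 + F))
(-1670 + c(-29, -6)) + 3930 = (-1670 + (-49 + (-6)**2 + 10*(-6) + 11*(-29) - 6*(-29))/(10 - 6)) + 3930 = (-1670 + (-49 + 36 - 60 - 319 + 174)/4) + 3930 = (-1670 + (1/4)*(-218)) + 3930 = (-1670 - 109/2) + 3930 = -3449/2 + 3930 = 4411/2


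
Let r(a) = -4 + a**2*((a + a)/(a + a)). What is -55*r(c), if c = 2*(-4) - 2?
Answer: -5280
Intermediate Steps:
c = -10 (c = -8 - 2 = -10)
r(a) = -4 + a**2 (r(a) = -4 + a**2*((2*a)/((2*a))) = -4 + a**2*((2*a)*(1/(2*a))) = -4 + a**2*1 = -4 + a**2)
-55*r(c) = -55*(-4 + (-10)**2) = -55*(-4 + 100) = -55*96 = -5280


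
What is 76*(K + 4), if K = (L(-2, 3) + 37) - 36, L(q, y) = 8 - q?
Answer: 1140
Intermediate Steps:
K = 11 (K = ((8 - 1*(-2)) + 37) - 36 = ((8 + 2) + 37) - 36 = (10 + 37) - 36 = 47 - 36 = 11)
76*(K + 4) = 76*(11 + 4) = 76*15 = 1140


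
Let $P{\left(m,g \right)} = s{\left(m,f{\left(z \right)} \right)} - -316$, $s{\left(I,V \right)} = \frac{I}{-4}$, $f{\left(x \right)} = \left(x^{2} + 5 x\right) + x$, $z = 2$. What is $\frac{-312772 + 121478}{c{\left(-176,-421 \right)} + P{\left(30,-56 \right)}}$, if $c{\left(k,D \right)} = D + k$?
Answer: $\frac{382588}{577} \approx 663.06$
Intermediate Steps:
$f{\left(x \right)} = x^{2} + 6 x$
$s{\left(I,V \right)} = - \frac{I}{4}$ ($s{\left(I,V \right)} = I \left(- \frac{1}{4}\right) = - \frac{I}{4}$)
$P{\left(m,g \right)} = 316 - \frac{m}{4}$ ($P{\left(m,g \right)} = - \frac{m}{4} - -316 = - \frac{m}{4} + 316 = 316 - \frac{m}{4}$)
$\frac{-312772 + 121478}{c{\left(-176,-421 \right)} + P{\left(30,-56 \right)}} = \frac{-312772 + 121478}{\left(-421 - 176\right) + \left(316 - \frac{15}{2}\right)} = - \frac{191294}{-597 + \left(316 - \frac{15}{2}\right)} = - \frac{191294}{-597 + \frac{617}{2}} = - \frac{191294}{- \frac{577}{2}} = \left(-191294\right) \left(- \frac{2}{577}\right) = \frac{382588}{577}$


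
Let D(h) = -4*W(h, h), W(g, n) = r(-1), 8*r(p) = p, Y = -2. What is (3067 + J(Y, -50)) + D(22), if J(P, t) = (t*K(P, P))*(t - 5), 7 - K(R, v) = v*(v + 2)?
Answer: 44635/2 ≈ 22318.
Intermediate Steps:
r(p) = p/8
W(g, n) = -⅛ (W(g, n) = (⅛)*(-1) = -⅛)
K(R, v) = 7 - v*(2 + v) (K(R, v) = 7 - v*(v + 2) = 7 - v*(2 + v))
J(P, t) = t*(-5 + t)*(7 - P² - 2*P) (J(P, t) = (t*(7 - P² - 2*P))*(t - 5) = (t*(7 - P² - 2*P))*(-5 + t) = t*(-5 + t)*(7 - P² - 2*P))
D(h) = ½ (D(h) = -4*(-⅛) = ½)
(3067 + J(Y, -50)) + D(22) = (3067 - 1*(-50)*(-5 - 50)*(-7 + (-2)² + 2*(-2))) + ½ = (3067 - 1*(-50)*(-55)*(-7 + 4 - 4)) + ½ = (3067 - 1*(-50)*(-55)*(-7)) + ½ = (3067 + 19250) + ½ = 22317 + ½ = 44635/2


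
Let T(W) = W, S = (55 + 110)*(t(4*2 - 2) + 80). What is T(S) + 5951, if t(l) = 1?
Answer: 19316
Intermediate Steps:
S = 13365 (S = (55 + 110)*(1 + 80) = 165*81 = 13365)
T(S) + 5951 = 13365 + 5951 = 19316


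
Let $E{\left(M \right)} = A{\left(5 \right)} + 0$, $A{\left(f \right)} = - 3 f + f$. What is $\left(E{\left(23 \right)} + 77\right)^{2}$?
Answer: $4489$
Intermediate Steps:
$A{\left(f \right)} = - 2 f$
$E{\left(M \right)} = -10$ ($E{\left(M \right)} = \left(-2\right) 5 + 0 = -10 + 0 = -10$)
$\left(E{\left(23 \right)} + 77\right)^{2} = \left(-10 + 77\right)^{2} = 67^{2} = 4489$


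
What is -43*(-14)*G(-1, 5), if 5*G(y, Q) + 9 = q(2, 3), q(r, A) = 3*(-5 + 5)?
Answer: -5418/5 ≈ -1083.6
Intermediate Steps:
q(r, A) = 0 (q(r, A) = 3*0 = 0)
G(y, Q) = -9/5 (G(y, Q) = -9/5 + (⅕)*0 = -9/5 + 0 = -9/5)
-43*(-14)*G(-1, 5) = -43*(-14)*(-9)/5 = -(-602)*(-9)/5 = -1*5418/5 = -5418/5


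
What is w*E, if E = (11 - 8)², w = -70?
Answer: -630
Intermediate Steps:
E = 9 (E = 3² = 9)
w*E = -70*9 = -630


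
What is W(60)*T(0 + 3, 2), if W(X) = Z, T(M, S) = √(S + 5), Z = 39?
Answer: 39*√7 ≈ 103.18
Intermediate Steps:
T(M, S) = √(5 + S)
W(X) = 39
W(60)*T(0 + 3, 2) = 39*√(5 + 2) = 39*√7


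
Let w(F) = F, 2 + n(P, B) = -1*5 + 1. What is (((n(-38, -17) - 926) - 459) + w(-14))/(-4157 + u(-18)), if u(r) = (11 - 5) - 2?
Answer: 1405/4153 ≈ 0.33831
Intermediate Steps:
u(r) = 4 (u(r) = 6 - 2 = 4)
n(P, B) = -6 (n(P, B) = -2 + (-1*5 + 1) = -2 + (-5 + 1) = -2 - 4 = -6)
(((n(-38, -17) - 926) - 459) + w(-14))/(-4157 + u(-18)) = (((-6 - 926) - 459) - 14)/(-4157 + 4) = ((-932 - 459) - 14)/(-4153) = (-1391 - 14)*(-1/4153) = -1405*(-1/4153) = 1405/4153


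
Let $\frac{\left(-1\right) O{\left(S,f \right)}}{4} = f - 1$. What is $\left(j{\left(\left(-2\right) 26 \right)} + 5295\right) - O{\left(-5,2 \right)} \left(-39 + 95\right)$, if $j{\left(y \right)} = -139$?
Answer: $5380$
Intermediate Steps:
$O{\left(S,f \right)} = 4 - 4 f$ ($O{\left(S,f \right)} = - 4 \left(f - 1\right) = - 4 \left(-1 + f\right) = 4 - 4 f$)
$\left(j{\left(\left(-2\right) 26 \right)} + 5295\right) - O{\left(-5,2 \right)} \left(-39 + 95\right) = \left(-139 + 5295\right) - \left(4 - 8\right) \left(-39 + 95\right) = 5156 - \left(4 - 8\right) 56 = 5156 - \left(-4\right) 56 = 5156 - -224 = 5156 + 224 = 5380$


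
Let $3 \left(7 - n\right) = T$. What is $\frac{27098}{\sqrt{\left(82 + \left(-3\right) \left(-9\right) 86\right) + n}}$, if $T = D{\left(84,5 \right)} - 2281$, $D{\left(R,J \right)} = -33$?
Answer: $\frac{27098 \sqrt{28641}}{9547} \approx 480.36$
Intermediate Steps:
$T = -2314$ ($T = -33 - 2281 = -2314$)
$n = \frac{2335}{3}$ ($n = 7 - - \frac{2314}{3} = 7 + \frac{2314}{3} = \frac{2335}{3} \approx 778.33$)
$\frac{27098}{\sqrt{\left(82 + \left(-3\right) \left(-9\right) 86\right) + n}} = \frac{27098}{\sqrt{\left(82 + \left(-3\right) \left(-9\right) 86\right) + \frac{2335}{3}}} = \frac{27098}{\sqrt{\left(82 + 27 \cdot 86\right) + \frac{2335}{3}}} = \frac{27098}{\sqrt{\left(82 + 2322\right) + \frac{2335}{3}}} = \frac{27098}{\sqrt{2404 + \frac{2335}{3}}} = \frac{27098}{\sqrt{\frac{9547}{3}}} = \frac{27098}{\frac{1}{3} \sqrt{28641}} = 27098 \frac{\sqrt{28641}}{9547} = \frac{27098 \sqrt{28641}}{9547}$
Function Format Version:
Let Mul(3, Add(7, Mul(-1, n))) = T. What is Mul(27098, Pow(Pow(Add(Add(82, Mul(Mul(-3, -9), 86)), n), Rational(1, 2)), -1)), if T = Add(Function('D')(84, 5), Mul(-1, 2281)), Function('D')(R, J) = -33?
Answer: Mul(Rational(27098, 9547), Pow(28641, Rational(1, 2))) ≈ 480.36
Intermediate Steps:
T = -2314 (T = Add(-33, Mul(-1, 2281)) = Add(-33, -2281) = -2314)
n = Rational(2335, 3) (n = Add(7, Mul(Rational(-1, 3), -2314)) = Add(7, Rational(2314, 3)) = Rational(2335, 3) ≈ 778.33)
Mul(27098, Pow(Pow(Add(Add(82, Mul(Mul(-3, -9), 86)), n), Rational(1, 2)), -1)) = Mul(27098, Pow(Pow(Add(Add(82, Mul(Mul(-3, -9), 86)), Rational(2335, 3)), Rational(1, 2)), -1)) = Mul(27098, Pow(Pow(Add(Add(82, Mul(27, 86)), Rational(2335, 3)), Rational(1, 2)), -1)) = Mul(27098, Pow(Pow(Add(Add(82, 2322), Rational(2335, 3)), Rational(1, 2)), -1)) = Mul(27098, Pow(Pow(Add(2404, Rational(2335, 3)), Rational(1, 2)), -1)) = Mul(27098, Pow(Pow(Rational(9547, 3), Rational(1, 2)), -1)) = Mul(27098, Pow(Mul(Rational(1, 3), Pow(28641, Rational(1, 2))), -1)) = Mul(27098, Mul(Rational(1, 9547), Pow(28641, Rational(1, 2)))) = Mul(Rational(27098, 9547), Pow(28641, Rational(1, 2)))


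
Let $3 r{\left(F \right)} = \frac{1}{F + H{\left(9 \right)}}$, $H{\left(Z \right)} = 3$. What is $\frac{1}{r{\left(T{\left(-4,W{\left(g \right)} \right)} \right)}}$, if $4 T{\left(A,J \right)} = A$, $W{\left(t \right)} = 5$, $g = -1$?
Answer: $6$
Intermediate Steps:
$T{\left(A,J \right)} = \frac{A}{4}$
$r{\left(F \right)} = \frac{1}{3 \left(3 + F\right)}$ ($r{\left(F \right)} = \frac{1}{3 \left(F + 3\right)} = \frac{1}{3 \left(3 + F\right)}$)
$\frac{1}{r{\left(T{\left(-4,W{\left(g \right)} \right)} \right)}} = \frac{1}{\frac{1}{3} \frac{1}{3 + \frac{1}{4} \left(-4\right)}} = \frac{1}{\frac{1}{3} \frac{1}{3 - 1}} = \frac{1}{\frac{1}{3} \cdot \frac{1}{2}} = \frac{1}{\frac{1}{6}} = 6$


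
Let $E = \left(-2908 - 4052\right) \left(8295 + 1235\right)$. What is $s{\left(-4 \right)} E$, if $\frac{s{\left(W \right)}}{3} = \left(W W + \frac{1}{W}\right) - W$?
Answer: $-3929981400$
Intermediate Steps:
$E = -66328800$ ($E = \left(-6960\right) 9530 = -66328800$)
$s{\left(W \right)} = - 3 W + \frac{3}{W} + 3 W^{2}$ ($s{\left(W \right)} = 3 \left(\left(W W + \frac{1}{W}\right) - W\right) = 3 \left(\left(W^{2} + \frac{1}{W}\right) - W\right) = 3 \left(\left(\frac{1}{W} + W^{2}\right) - W\right) = 3 \left(\frac{1}{W} + W^{2} - W\right) = - 3 W + \frac{3}{W} + 3 W^{2}$)
$s{\left(-4 \right)} E = \frac{3 \left(1 + \left(-4\right)^{2} \left(-1 - 4\right)\right)}{-4} \left(-66328800\right) = 3 \left(- \frac{1}{4}\right) \left(1 + 16 \left(-5\right)\right) \left(-66328800\right) = 3 \left(- \frac{1}{4}\right) \left(1 - 80\right) \left(-66328800\right) = 3 \left(- \frac{1}{4}\right) \left(-79\right) \left(-66328800\right) = \frac{237}{4} \left(-66328800\right) = -3929981400$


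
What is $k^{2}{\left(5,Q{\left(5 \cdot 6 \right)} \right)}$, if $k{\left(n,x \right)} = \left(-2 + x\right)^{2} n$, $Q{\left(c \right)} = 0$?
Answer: $400$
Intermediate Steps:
$k{\left(n,x \right)} = n \left(-2 + x\right)^{2}$
$k^{2}{\left(5,Q{\left(5 \cdot 6 \right)} \right)} = \left(5 \left(-2 + 0\right)^{2}\right)^{2} = \left(5 \left(-2\right)^{2}\right)^{2} = \left(5 \cdot 4\right)^{2} = 20^{2} = 400$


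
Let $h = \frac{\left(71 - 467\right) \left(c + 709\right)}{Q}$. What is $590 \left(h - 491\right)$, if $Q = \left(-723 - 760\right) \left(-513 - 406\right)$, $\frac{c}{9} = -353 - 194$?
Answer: $- \frac{393827279170}{1362877} \approx -2.8897 \cdot 10^{5}$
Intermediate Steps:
$c = -4923$ ($c = 9 \left(-353 - 194\right) = 9 \left(-547\right) = -4923$)
$Q = 1362877$ ($Q = \left(-1483\right) \left(-919\right) = 1362877$)
$h = \frac{1668744}{1362877}$ ($h = \frac{\left(71 - 467\right) \left(-4923 + 709\right)}{1362877} = \left(-396\right) \left(-4214\right) \frac{1}{1362877} = 1668744 \cdot \frac{1}{1362877} = \frac{1668744}{1362877} \approx 1.2244$)
$590 \left(h - 491\right) = 590 \left(\frac{1668744}{1362877} - 491\right) = 590 \left(- \frac{667503863}{1362877}\right) = - \frac{393827279170}{1362877}$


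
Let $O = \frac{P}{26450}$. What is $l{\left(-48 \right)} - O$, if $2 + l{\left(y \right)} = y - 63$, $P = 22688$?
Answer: $- \frac{1505769}{13225} \approx -113.86$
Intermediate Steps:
$l{\left(y \right)} = -65 + y$ ($l{\left(y \right)} = -2 + \left(y - 63\right) = -2 + \left(-63 + y\right) = -65 + y$)
$O = \frac{11344}{13225}$ ($O = \frac{22688}{26450} = 22688 \cdot \frac{1}{26450} = \frac{11344}{13225} \approx 0.85777$)
$l{\left(-48 \right)} - O = \left(-65 - 48\right) - \frac{11344}{13225} = -113 - \frac{11344}{13225} = - \frac{1505769}{13225}$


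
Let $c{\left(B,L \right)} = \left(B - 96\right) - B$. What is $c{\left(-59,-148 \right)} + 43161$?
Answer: $43065$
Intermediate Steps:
$c{\left(B,L \right)} = -96$ ($c{\left(B,L \right)} = \left(B - 96\right) - B = \left(-96 + B\right) - B = -96$)
$c{\left(-59,-148 \right)} + 43161 = -96 + 43161 = 43065$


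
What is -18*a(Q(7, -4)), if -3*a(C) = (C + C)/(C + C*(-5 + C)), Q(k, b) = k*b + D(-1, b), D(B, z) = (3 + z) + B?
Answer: -6/17 ≈ -0.35294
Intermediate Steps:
D(B, z) = 3 + B + z
Q(k, b) = 2 + b + b*k (Q(k, b) = k*b + (3 - 1 + b) = b*k + (2 + b) = 2 + b + b*k)
a(C) = -2*C/(3*(C + C*(-5 + C))) (a(C) = -(C + C)/(3*(C + C*(-5 + C))) = -2*C/(3*(C + C*(-5 + C))))
-18*a(Q(7, -4)) = -(-36)/(-12 + 3*(2 - 4 - 4*7)) = -(-36)/(-12 + 3*(2 - 4 - 28)) = -(-36)/(-12 + 3*(-30)) = -(-36)/(-12 - 90) = -(-36)/(-102) = -(-36)*(-1)/102 = -18*1/51 = -6/17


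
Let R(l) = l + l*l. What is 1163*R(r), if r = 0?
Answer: 0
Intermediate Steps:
R(l) = l + l²
1163*R(r) = 1163*(0*(1 + 0)) = 1163*(0*1) = 1163*0 = 0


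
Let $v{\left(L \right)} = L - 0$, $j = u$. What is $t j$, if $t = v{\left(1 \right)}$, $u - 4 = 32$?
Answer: $36$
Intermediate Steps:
$u = 36$ ($u = 4 + 32 = 36$)
$j = 36$
$v{\left(L \right)} = L$ ($v{\left(L \right)} = L + 0 = L$)
$t = 1$
$t j = 1 \cdot 36 = 36$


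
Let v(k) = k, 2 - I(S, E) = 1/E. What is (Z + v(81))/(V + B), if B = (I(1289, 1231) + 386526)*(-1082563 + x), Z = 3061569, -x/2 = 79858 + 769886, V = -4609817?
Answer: -628148525/220624993582174 ≈ -2.8471e-6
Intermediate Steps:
I(S, E) = 2 - 1/E
x = -1699488 (x = -2*(79858 + 769886) = -2*849744 = -1699488)
B = -1323744286808317/1231 (B = ((2 - 1/1231) + 386526)*(-1082563 - 1699488) = ((2 - 1*1/1231) + 386526)*(-2782051) = ((2 - 1/1231) + 386526)*(-2782051) = (2461/1231 + 386526)*(-2782051) = (475815967/1231)*(-2782051) = -1323744286808317/1231 ≈ -1.0753e+12)
(Z + v(81))/(V + B) = (3061569 + 81)/(-4609817 - 1323744286808317/1231) = 3061650/(-1323749961493044/1231) = 3061650*(-1231/1323749961493044) = -628148525/220624993582174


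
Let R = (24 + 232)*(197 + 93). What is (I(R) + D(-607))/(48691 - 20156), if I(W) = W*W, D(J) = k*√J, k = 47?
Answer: 1102315520/5707 + 47*I*√607/28535 ≈ 1.9315e+5 + 0.04058*I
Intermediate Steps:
D(J) = 47*√J
R = 74240 (R = 256*290 = 74240)
I(W) = W²
(I(R) + D(-607))/(48691 - 20156) = (74240² + 47*√(-607))/(48691 - 20156) = (5511577600 + 47*(I*√607))/28535 = (5511577600 + 47*I*√607)*(1/28535) = 1102315520/5707 + 47*I*√607/28535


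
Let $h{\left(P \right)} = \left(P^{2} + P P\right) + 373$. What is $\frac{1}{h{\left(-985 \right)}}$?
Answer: $\frac{1}{1940823} \approx 5.1525 \cdot 10^{-7}$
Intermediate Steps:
$h{\left(P \right)} = 373 + 2 P^{2}$ ($h{\left(P \right)} = \left(P^{2} + P^{2}\right) + 373 = 2 P^{2} + 373 = 373 + 2 P^{2}$)
$\frac{1}{h{\left(-985 \right)}} = \frac{1}{373 + 2 \left(-985\right)^{2}} = \frac{1}{373 + 2 \cdot 970225} = \frac{1}{373 + 1940450} = \frac{1}{1940823}$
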